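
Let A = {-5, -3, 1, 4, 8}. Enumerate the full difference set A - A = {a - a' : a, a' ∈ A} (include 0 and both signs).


A - A = {a - a' : a, a' ∈ A}.
Compute a - a' for each ordered pair (a, a'):
a = -5: -5--5=0, -5--3=-2, -5-1=-6, -5-4=-9, -5-8=-13
a = -3: -3--5=2, -3--3=0, -3-1=-4, -3-4=-7, -3-8=-11
a = 1: 1--5=6, 1--3=4, 1-1=0, 1-4=-3, 1-8=-7
a = 4: 4--5=9, 4--3=7, 4-1=3, 4-4=0, 4-8=-4
a = 8: 8--5=13, 8--3=11, 8-1=7, 8-4=4, 8-8=0
Collecting distinct values (and noting 0 appears from a-a):
A - A = {-13, -11, -9, -7, -6, -4, -3, -2, 0, 2, 3, 4, 6, 7, 9, 11, 13}
|A - A| = 17

A - A = {-13, -11, -9, -7, -6, -4, -3, -2, 0, 2, 3, 4, 6, 7, 9, 11, 13}


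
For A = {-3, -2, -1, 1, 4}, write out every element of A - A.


A - A = {a - a' : a, a' ∈ A}.
Compute a - a' for each ordered pair (a, a'):
a = -3: -3--3=0, -3--2=-1, -3--1=-2, -3-1=-4, -3-4=-7
a = -2: -2--3=1, -2--2=0, -2--1=-1, -2-1=-3, -2-4=-6
a = -1: -1--3=2, -1--2=1, -1--1=0, -1-1=-2, -1-4=-5
a = 1: 1--3=4, 1--2=3, 1--1=2, 1-1=0, 1-4=-3
a = 4: 4--3=7, 4--2=6, 4--1=5, 4-1=3, 4-4=0
Collecting distinct values (and noting 0 appears from a-a):
A - A = {-7, -6, -5, -4, -3, -2, -1, 0, 1, 2, 3, 4, 5, 6, 7}
|A - A| = 15

A - A = {-7, -6, -5, -4, -3, -2, -1, 0, 1, 2, 3, 4, 5, 6, 7}


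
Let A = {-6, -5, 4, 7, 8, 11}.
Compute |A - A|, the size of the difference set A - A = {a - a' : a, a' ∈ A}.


A - A = {a - a' : a, a' ∈ A}; |A| = 6.
Bounds: 2|A|-1 ≤ |A - A| ≤ |A|² - |A| + 1, i.e. 11 ≤ |A - A| ≤ 31.
Note: 0 ∈ A - A always (from a - a). The set is symmetric: if d ∈ A - A then -d ∈ A - A.
Enumerate nonzero differences d = a - a' with a > a' (then include -d):
Positive differences: {1, 3, 4, 7, 9, 10, 12, 13, 14, 16, 17}
Full difference set: {0} ∪ (positive diffs) ∪ (negative diffs).
|A - A| = 1 + 2·11 = 23 (matches direct enumeration: 23).

|A - A| = 23


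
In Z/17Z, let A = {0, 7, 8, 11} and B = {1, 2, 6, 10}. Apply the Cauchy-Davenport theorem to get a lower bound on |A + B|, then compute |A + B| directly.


Cauchy-Davenport: |A + B| ≥ min(p, |A| + |B| - 1) for A, B nonempty in Z/pZ.
|A| = 4, |B| = 4, p = 17.
CD lower bound = min(17, 4 + 4 - 1) = min(17, 7) = 7.
Compute A + B mod 17 directly:
a = 0: 0+1=1, 0+2=2, 0+6=6, 0+10=10
a = 7: 7+1=8, 7+2=9, 7+6=13, 7+10=0
a = 8: 8+1=9, 8+2=10, 8+6=14, 8+10=1
a = 11: 11+1=12, 11+2=13, 11+6=0, 11+10=4
A + B = {0, 1, 2, 4, 6, 8, 9, 10, 12, 13, 14}, so |A + B| = 11.
Verify: 11 ≥ 7? Yes ✓.

CD lower bound = 7, actual |A + B| = 11.


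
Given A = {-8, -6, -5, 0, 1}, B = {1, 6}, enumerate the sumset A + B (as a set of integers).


A + B = {a + b : a ∈ A, b ∈ B}.
Enumerate all |A|·|B| = 5·2 = 10 pairs (a, b) and collect distinct sums.
a = -8: -8+1=-7, -8+6=-2
a = -6: -6+1=-5, -6+6=0
a = -5: -5+1=-4, -5+6=1
a = 0: 0+1=1, 0+6=6
a = 1: 1+1=2, 1+6=7
Collecting distinct sums: A + B = {-7, -5, -4, -2, 0, 1, 2, 6, 7}
|A + B| = 9

A + B = {-7, -5, -4, -2, 0, 1, 2, 6, 7}


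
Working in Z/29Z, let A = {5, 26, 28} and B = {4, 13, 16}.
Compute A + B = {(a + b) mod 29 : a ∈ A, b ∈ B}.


Work in Z/29Z: reduce every sum a + b modulo 29.
Enumerate all 9 pairs:
a = 5: 5+4=9, 5+13=18, 5+16=21
a = 26: 26+4=1, 26+13=10, 26+16=13
a = 28: 28+4=3, 28+13=12, 28+16=15
Distinct residues collected: {1, 3, 9, 10, 12, 13, 15, 18, 21}
|A + B| = 9 (out of 29 total residues).

A + B = {1, 3, 9, 10, 12, 13, 15, 18, 21}


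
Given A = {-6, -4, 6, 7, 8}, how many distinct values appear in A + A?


A + A = {a + a' : a, a' ∈ A}; |A| = 5.
General bounds: 2|A| - 1 ≤ |A + A| ≤ |A|(|A|+1)/2, i.e. 9 ≤ |A + A| ≤ 15.
Lower bound 2|A|-1 is attained iff A is an arithmetic progression.
Enumerate sums a + a' for a ≤ a' (symmetric, so this suffices):
a = -6: -6+-6=-12, -6+-4=-10, -6+6=0, -6+7=1, -6+8=2
a = -4: -4+-4=-8, -4+6=2, -4+7=3, -4+8=4
a = 6: 6+6=12, 6+7=13, 6+8=14
a = 7: 7+7=14, 7+8=15
a = 8: 8+8=16
Distinct sums: {-12, -10, -8, 0, 1, 2, 3, 4, 12, 13, 14, 15, 16}
|A + A| = 13

|A + A| = 13


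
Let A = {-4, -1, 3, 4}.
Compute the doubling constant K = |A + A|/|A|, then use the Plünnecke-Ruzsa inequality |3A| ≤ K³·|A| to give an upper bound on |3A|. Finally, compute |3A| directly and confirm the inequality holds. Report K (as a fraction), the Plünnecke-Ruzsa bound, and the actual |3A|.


|A| = 4.
Step 1: Compute A + A by enumerating all 16 pairs.
A + A = {-8, -5, -2, -1, 0, 2, 3, 6, 7, 8}, so |A + A| = 10.
Step 2: Doubling constant K = |A + A|/|A| = 10/4 = 10/4 ≈ 2.5000.
Step 3: Plünnecke-Ruzsa gives |3A| ≤ K³·|A| = (2.5000)³ · 4 ≈ 62.5000.
Step 4: Compute 3A = A + A + A directly by enumerating all triples (a,b,c) ∈ A³; |3A| = 19.
Step 5: Check 19 ≤ 62.5000? Yes ✓.

K = 10/4, Plünnecke-Ruzsa bound K³|A| ≈ 62.5000, |3A| = 19, inequality holds.


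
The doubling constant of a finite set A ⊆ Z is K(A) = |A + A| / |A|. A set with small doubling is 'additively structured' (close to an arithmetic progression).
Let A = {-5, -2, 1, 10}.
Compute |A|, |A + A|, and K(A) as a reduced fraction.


|A| = 4.
Compute A + A by enumerating all 16 pairs.
A + A = {-10, -7, -4, -1, 2, 5, 8, 11, 20}, so |A + A| = 9.
K = |A + A| / |A| = 9/4 (already in lowest terms) ≈ 2.2500.
Reference: AP of size 4 gives K = 7/4 ≈ 1.7500; a fully generic set of size 4 gives K ≈ 2.5000.

|A| = 4, |A + A| = 9, K = 9/4.


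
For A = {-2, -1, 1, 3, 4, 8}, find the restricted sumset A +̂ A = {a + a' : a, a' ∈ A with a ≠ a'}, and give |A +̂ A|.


Restricted sumset: A +̂ A = {a + a' : a ∈ A, a' ∈ A, a ≠ a'}.
Equivalently, take A + A and drop any sum 2a that is achievable ONLY as a + a for a ∈ A (i.e. sums representable only with equal summands).
Enumerate pairs (a, a') with a < a' (symmetric, so each unordered pair gives one sum; this covers all a ≠ a'):
  -2 + -1 = -3
  -2 + 1 = -1
  -2 + 3 = 1
  -2 + 4 = 2
  -2 + 8 = 6
  -1 + 1 = 0
  -1 + 3 = 2
  -1 + 4 = 3
  -1 + 8 = 7
  1 + 3 = 4
  1 + 4 = 5
  1 + 8 = 9
  3 + 4 = 7
  3 + 8 = 11
  4 + 8 = 12
Collected distinct sums: {-3, -1, 0, 1, 2, 3, 4, 5, 6, 7, 9, 11, 12}
|A +̂ A| = 13
(Reference bound: |A +̂ A| ≥ 2|A| - 3 for |A| ≥ 2, with |A| = 6 giving ≥ 9.)

|A +̂ A| = 13


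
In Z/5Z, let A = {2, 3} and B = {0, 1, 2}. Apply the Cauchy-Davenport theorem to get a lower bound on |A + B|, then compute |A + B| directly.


Cauchy-Davenport: |A + B| ≥ min(p, |A| + |B| - 1) for A, B nonempty in Z/pZ.
|A| = 2, |B| = 3, p = 5.
CD lower bound = min(5, 2 + 3 - 1) = min(5, 4) = 4.
Compute A + B mod 5 directly:
a = 2: 2+0=2, 2+1=3, 2+2=4
a = 3: 3+0=3, 3+1=4, 3+2=0
A + B = {0, 2, 3, 4}, so |A + B| = 4.
Verify: 4 ≥ 4? Yes ✓.

CD lower bound = 4, actual |A + B| = 4.


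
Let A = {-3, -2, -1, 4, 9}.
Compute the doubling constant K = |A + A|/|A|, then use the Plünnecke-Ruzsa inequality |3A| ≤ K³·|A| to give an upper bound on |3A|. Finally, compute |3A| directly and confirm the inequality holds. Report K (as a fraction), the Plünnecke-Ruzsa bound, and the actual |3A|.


|A| = 5.
Step 1: Compute A + A by enumerating all 25 pairs.
A + A = {-6, -5, -4, -3, -2, 1, 2, 3, 6, 7, 8, 13, 18}, so |A + A| = 13.
Step 2: Doubling constant K = |A + A|/|A| = 13/5 = 13/5 ≈ 2.6000.
Step 3: Plünnecke-Ruzsa gives |3A| ≤ K³·|A| = (2.6000)³ · 5 ≈ 87.8800.
Step 4: Compute 3A = A + A + A directly by enumerating all triples (a,b,c) ∈ A³; |3A| = 25.
Step 5: Check 25 ≤ 87.8800? Yes ✓.

K = 13/5, Plünnecke-Ruzsa bound K³|A| ≈ 87.8800, |3A| = 25, inequality holds.


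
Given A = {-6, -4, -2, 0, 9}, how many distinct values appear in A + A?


A + A = {a + a' : a, a' ∈ A}; |A| = 5.
General bounds: 2|A| - 1 ≤ |A + A| ≤ |A|(|A|+1)/2, i.e. 9 ≤ |A + A| ≤ 15.
Lower bound 2|A|-1 is attained iff A is an arithmetic progression.
Enumerate sums a + a' for a ≤ a' (symmetric, so this suffices):
a = -6: -6+-6=-12, -6+-4=-10, -6+-2=-8, -6+0=-6, -6+9=3
a = -4: -4+-4=-8, -4+-2=-6, -4+0=-4, -4+9=5
a = -2: -2+-2=-4, -2+0=-2, -2+9=7
a = 0: 0+0=0, 0+9=9
a = 9: 9+9=18
Distinct sums: {-12, -10, -8, -6, -4, -2, 0, 3, 5, 7, 9, 18}
|A + A| = 12

|A + A| = 12


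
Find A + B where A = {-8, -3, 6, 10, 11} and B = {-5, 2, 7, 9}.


A + B = {a + b : a ∈ A, b ∈ B}.
Enumerate all |A|·|B| = 5·4 = 20 pairs (a, b) and collect distinct sums.
a = -8: -8+-5=-13, -8+2=-6, -8+7=-1, -8+9=1
a = -3: -3+-5=-8, -3+2=-1, -3+7=4, -3+9=6
a = 6: 6+-5=1, 6+2=8, 6+7=13, 6+9=15
a = 10: 10+-5=5, 10+2=12, 10+7=17, 10+9=19
a = 11: 11+-5=6, 11+2=13, 11+7=18, 11+9=20
Collecting distinct sums: A + B = {-13, -8, -6, -1, 1, 4, 5, 6, 8, 12, 13, 15, 17, 18, 19, 20}
|A + B| = 16

A + B = {-13, -8, -6, -1, 1, 4, 5, 6, 8, 12, 13, 15, 17, 18, 19, 20}


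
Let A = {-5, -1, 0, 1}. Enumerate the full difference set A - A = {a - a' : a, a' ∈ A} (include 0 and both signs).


A - A = {a - a' : a, a' ∈ A}.
Compute a - a' for each ordered pair (a, a'):
a = -5: -5--5=0, -5--1=-4, -5-0=-5, -5-1=-6
a = -1: -1--5=4, -1--1=0, -1-0=-1, -1-1=-2
a = 0: 0--5=5, 0--1=1, 0-0=0, 0-1=-1
a = 1: 1--5=6, 1--1=2, 1-0=1, 1-1=0
Collecting distinct values (and noting 0 appears from a-a):
A - A = {-6, -5, -4, -2, -1, 0, 1, 2, 4, 5, 6}
|A - A| = 11

A - A = {-6, -5, -4, -2, -1, 0, 1, 2, 4, 5, 6}


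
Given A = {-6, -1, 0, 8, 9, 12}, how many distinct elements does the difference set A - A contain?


A - A = {a - a' : a, a' ∈ A}; |A| = 6.
Bounds: 2|A|-1 ≤ |A - A| ≤ |A|² - |A| + 1, i.e. 11 ≤ |A - A| ≤ 31.
Note: 0 ∈ A - A always (from a - a). The set is symmetric: if d ∈ A - A then -d ∈ A - A.
Enumerate nonzero differences d = a - a' with a > a' (then include -d):
Positive differences: {1, 3, 4, 5, 6, 8, 9, 10, 12, 13, 14, 15, 18}
Full difference set: {0} ∪ (positive diffs) ∪ (negative diffs).
|A - A| = 1 + 2·13 = 27 (matches direct enumeration: 27).

|A - A| = 27


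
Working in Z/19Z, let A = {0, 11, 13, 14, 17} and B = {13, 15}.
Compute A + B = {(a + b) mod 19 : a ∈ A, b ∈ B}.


Work in Z/19Z: reduce every sum a + b modulo 19.
Enumerate all 10 pairs:
a = 0: 0+13=13, 0+15=15
a = 11: 11+13=5, 11+15=7
a = 13: 13+13=7, 13+15=9
a = 14: 14+13=8, 14+15=10
a = 17: 17+13=11, 17+15=13
Distinct residues collected: {5, 7, 8, 9, 10, 11, 13, 15}
|A + B| = 8 (out of 19 total residues).

A + B = {5, 7, 8, 9, 10, 11, 13, 15}


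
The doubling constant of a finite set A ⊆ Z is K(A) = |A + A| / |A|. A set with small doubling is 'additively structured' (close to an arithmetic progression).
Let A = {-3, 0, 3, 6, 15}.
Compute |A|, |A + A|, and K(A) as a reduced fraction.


|A| = 5.
Compute A + A by enumerating all 25 pairs.
A + A = {-6, -3, 0, 3, 6, 9, 12, 15, 18, 21, 30}, so |A + A| = 11.
K = |A + A| / |A| = 11/5 (already in lowest terms) ≈ 2.2000.
Reference: AP of size 5 gives K = 9/5 ≈ 1.8000; a fully generic set of size 5 gives K ≈ 3.0000.

|A| = 5, |A + A| = 11, K = 11/5.


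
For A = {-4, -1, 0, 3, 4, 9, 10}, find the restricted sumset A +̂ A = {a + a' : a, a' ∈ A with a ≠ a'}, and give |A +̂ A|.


Restricted sumset: A +̂ A = {a + a' : a ∈ A, a' ∈ A, a ≠ a'}.
Equivalently, take A + A and drop any sum 2a that is achievable ONLY as a + a for a ∈ A (i.e. sums representable only with equal summands).
Enumerate pairs (a, a') with a < a' (symmetric, so each unordered pair gives one sum; this covers all a ≠ a'):
  -4 + -1 = -5
  -4 + 0 = -4
  -4 + 3 = -1
  -4 + 4 = 0
  -4 + 9 = 5
  -4 + 10 = 6
  -1 + 0 = -1
  -1 + 3 = 2
  -1 + 4 = 3
  -1 + 9 = 8
  -1 + 10 = 9
  0 + 3 = 3
  0 + 4 = 4
  0 + 9 = 9
  0 + 10 = 10
  3 + 4 = 7
  3 + 9 = 12
  3 + 10 = 13
  4 + 9 = 13
  4 + 10 = 14
  9 + 10 = 19
Collected distinct sums: {-5, -4, -1, 0, 2, 3, 4, 5, 6, 7, 8, 9, 10, 12, 13, 14, 19}
|A +̂ A| = 17
(Reference bound: |A +̂ A| ≥ 2|A| - 3 for |A| ≥ 2, with |A| = 7 giving ≥ 11.)

|A +̂ A| = 17


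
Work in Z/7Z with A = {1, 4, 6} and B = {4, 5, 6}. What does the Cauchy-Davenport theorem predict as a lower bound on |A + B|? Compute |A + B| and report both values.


Cauchy-Davenport: |A + B| ≥ min(p, |A| + |B| - 1) for A, B nonempty in Z/pZ.
|A| = 3, |B| = 3, p = 7.
CD lower bound = min(7, 3 + 3 - 1) = min(7, 5) = 5.
Compute A + B mod 7 directly:
a = 1: 1+4=5, 1+5=6, 1+6=0
a = 4: 4+4=1, 4+5=2, 4+6=3
a = 6: 6+4=3, 6+5=4, 6+6=5
A + B = {0, 1, 2, 3, 4, 5, 6}, so |A + B| = 7.
Verify: 7 ≥ 5? Yes ✓.

CD lower bound = 5, actual |A + B| = 7.


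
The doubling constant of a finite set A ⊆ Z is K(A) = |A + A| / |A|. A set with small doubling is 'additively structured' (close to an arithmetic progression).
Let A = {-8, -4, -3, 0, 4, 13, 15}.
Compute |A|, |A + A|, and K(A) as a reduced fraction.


|A| = 7.
Compute A + A by enumerating all 49 pairs.
A + A = {-16, -12, -11, -8, -7, -6, -4, -3, 0, 1, 4, 5, 7, 8, 9, 10, 11, 12, 13, 15, 17, 19, 26, 28, 30}, so |A + A| = 25.
K = |A + A| / |A| = 25/7 (already in lowest terms) ≈ 3.5714.
Reference: AP of size 7 gives K = 13/7 ≈ 1.8571; a fully generic set of size 7 gives K ≈ 4.0000.

|A| = 7, |A + A| = 25, K = 25/7.


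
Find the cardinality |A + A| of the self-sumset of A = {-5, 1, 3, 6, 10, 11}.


A + A = {a + a' : a, a' ∈ A}; |A| = 6.
General bounds: 2|A| - 1 ≤ |A + A| ≤ |A|(|A|+1)/2, i.e. 11 ≤ |A + A| ≤ 21.
Lower bound 2|A|-1 is attained iff A is an arithmetic progression.
Enumerate sums a + a' for a ≤ a' (symmetric, so this suffices):
a = -5: -5+-5=-10, -5+1=-4, -5+3=-2, -5+6=1, -5+10=5, -5+11=6
a = 1: 1+1=2, 1+3=4, 1+6=7, 1+10=11, 1+11=12
a = 3: 3+3=6, 3+6=9, 3+10=13, 3+11=14
a = 6: 6+6=12, 6+10=16, 6+11=17
a = 10: 10+10=20, 10+11=21
a = 11: 11+11=22
Distinct sums: {-10, -4, -2, 1, 2, 4, 5, 6, 7, 9, 11, 12, 13, 14, 16, 17, 20, 21, 22}
|A + A| = 19

|A + A| = 19


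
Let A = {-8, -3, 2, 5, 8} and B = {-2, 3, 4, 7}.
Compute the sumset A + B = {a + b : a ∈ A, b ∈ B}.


A + B = {a + b : a ∈ A, b ∈ B}.
Enumerate all |A|·|B| = 5·4 = 20 pairs (a, b) and collect distinct sums.
a = -8: -8+-2=-10, -8+3=-5, -8+4=-4, -8+7=-1
a = -3: -3+-2=-5, -3+3=0, -3+4=1, -3+7=4
a = 2: 2+-2=0, 2+3=5, 2+4=6, 2+7=9
a = 5: 5+-2=3, 5+3=8, 5+4=9, 5+7=12
a = 8: 8+-2=6, 8+3=11, 8+4=12, 8+7=15
Collecting distinct sums: A + B = {-10, -5, -4, -1, 0, 1, 3, 4, 5, 6, 8, 9, 11, 12, 15}
|A + B| = 15

A + B = {-10, -5, -4, -1, 0, 1, 3, 4, 5, 6, 8, 9, 11, 12, 15}


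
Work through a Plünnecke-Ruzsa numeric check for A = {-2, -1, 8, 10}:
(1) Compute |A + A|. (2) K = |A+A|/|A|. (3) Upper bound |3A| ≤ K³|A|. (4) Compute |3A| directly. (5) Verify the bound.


|A| = 4.
Step 1: Compute A + A by enumerating all 16 pairs.
A + A = {-4, -3, -2, 6, 7, 8, 9, 16, 18, 20}, so |A + A| = 10.
Step 2: Doubling constant K = |A + A|/|A| = 10/4 = 10/4 ≈ 2.5000.
Step 3: Plünnecke-Ruzsa gives |3A| ≤ K³·|A| = (2.5000)³ · 4 ≈ 62.5000.
Step 4: Compute 3A = A + A + A directly by enumerating all triples (a,b,c) ∈ A³; |3A| = 19.
Step 5: Check 19 ≤ 62.5000? Yes ✓.

K = 10/4, Plünnecke-Ruzsa bound K³|A| ≈ 62.5000, |3A| = 19, inequality holds.


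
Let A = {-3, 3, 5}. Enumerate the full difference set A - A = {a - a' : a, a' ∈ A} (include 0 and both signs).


A - A = {a - a' : a, a' ∈ A}.
Compute a - a' for each ordered pair (a, a'):
a = -3: -3--3=0, -3-3=-6, -3-5=-8
a = 3: 3--3=6, 3-3=0, 3-5=-2
a = 5: 5--3=8, 5-3=2, 5-5=0
Collecting distinct values (and noting 0 appears from a-a):
A - A = {-8, -6, -2, 0, 2, 6, 8}
|A - A| = 7

A - A = {-8, -6, -2, 0, 2, 6, 8}


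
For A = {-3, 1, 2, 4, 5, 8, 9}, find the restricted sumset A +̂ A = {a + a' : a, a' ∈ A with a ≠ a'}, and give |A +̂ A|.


Restricted sumset: A +̂ A = {a + a' : a ∈ A, a' ∈ A, a ≠ a'}.
Equivalently, take A + A and drop any sum 2a that is achievable ONLY as a + a for a ∈ A (i.e. sums representable only with equal summands).
Enumerate pairs (a, a') with a < a' (symmetric, so each unordered pair gives one sum; this covers all a ≠ a'):
  -3 + 1 = -2
  -3 + 2 = -1
  -3 + 4 = 1
  -3 + 5 = 2
  -3 + 8 = 5
  -3 + 9 = 6
  1 + 2 = 3
  1 + 4 = 5
  1 + 5 = 6
  1 + 8 = 9
  1 + 9 = 10
  2 + 4 = 6
  2 + 5 = 7
  2 + 8 = 10
  2 + 9 = 11
  4 + 5 = 9
  4 + 8 = 12
  4 + 9 = 13
  5 + 8 = 13
  5 + 9 = 14
  8 + 9 = 17
Collected distinct sums: {-2, -1, 1, 2, 3, 5, 6, 7, 9, 10, 11, 12, 13, 14, 17}
|A +̂ A| = 15
(Reference bound: |A +̂ A| ≥ 2|A| - 3 for |A| ≥ 2, with |A| = 7 giving ≥ 11.)

|A +̂ A| = 15


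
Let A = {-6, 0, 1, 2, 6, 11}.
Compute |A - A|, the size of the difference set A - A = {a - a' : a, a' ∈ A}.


A - A = {a - a' : a, a' ∈ A}; |A| = 6.
Bounds: 2|A|-1 ≤ |A - A| ≤ |A|² - |A| + 1, i.e. 11 ≤ |A - A| ≤ 31.
Note: 0 ∈ A - A always (from a - a). The set is symmetric: if d ∈ A - A then -d ∈ A - A.
Enumerate nonzero differences d = a - a' with a > a' (then include -d):
Positive differences: {1, 2, 4, 5, 6, 7, 8, 9, 10, 11, 12, 17}
Full difference set: {0} ∪ (positive diffs) ∪ (negative diffs).
|A - A| = 1 + 2·12 = 25 (matches direct enumeration: 25).

|A - A| = 25


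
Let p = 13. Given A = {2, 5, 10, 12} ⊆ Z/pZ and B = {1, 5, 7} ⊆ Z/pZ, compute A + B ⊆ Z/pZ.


Work in Z/13Z: reduce every sum a + b modulo 13.
Enumerate all 12 pairs:
a = 2: 2+1=3, 2+5=7, 2+7=9
a = 5: 5+1=6, 5+5=10, 5+7=12
a = 10: 10+1=11, 10+5=2, 10+7=4
a = 12: 12+1=0, 12+5=4, 12+7=6
Distinct residues collected: {0, 2, 3, 4, 6, 7, 9, 10, 11, 12}
|A + B| = 10 (out of 13 total residues).

A + B = {0, 2, 3, 4, 6, 7, 9, 10, 11, 12}


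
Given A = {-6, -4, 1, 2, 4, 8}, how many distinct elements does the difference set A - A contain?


A - A = {a - a' : a, a' ∈ A}; |A| = 6.
Bounds: 2|A|-1 ≤ |A - A| ≤ |A|² - |A| + 1, i.e. 11 ≤ |A - A| ≤ 31.
Note: 0 ∈ A - A always (from a - a). The set is symmetric: if d ∈ A - A then -d ∈ A - A.
Enumerate nonzero differences d = a - a' with a > a' (then include -d):
Positive differences: {1, 2, 3, 4, 5, 6, 7, 8, 10, 12, 14}
Full difference set: {0} ∪ (positive diffs) ∪ (negative diffs).
|A - A| = 1 + 2·11 = 23 (matches direct enumeration: 23).

|A - A| = 23


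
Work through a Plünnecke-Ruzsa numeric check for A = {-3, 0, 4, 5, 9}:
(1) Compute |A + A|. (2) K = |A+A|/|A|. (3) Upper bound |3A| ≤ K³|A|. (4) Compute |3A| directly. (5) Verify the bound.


|A| = 5.
Step 1: Compute A + A by enumerating all 25 pairs.
A + A = {-6, -3, 0, 1, 2, 4, 5, 6, 8, 9, 10, 13, 14, 18}, so |A + A| = 14.
Step 2: Doubling constant K = |A + A|/|A| = 14/5 = 14/5 ≈ 2.8000.
Step 3: Plünnecke-Ruzsa gives |3A| ≤ K³·|A| = (2.8000)³ · 5 ≈ 109.7600.
Step 4: Compute 3A = A + A + A directly by enumerating all triples (a,b,c) ∈ A³; |3A| = 27.
Step 5: Check 27 ≤ 109.7600? Yes ✓.

K = 14/5, Plünnecke-Ruzsa bound K³|A| ≈ 109.7600, |3A| = 27, inequality holds.


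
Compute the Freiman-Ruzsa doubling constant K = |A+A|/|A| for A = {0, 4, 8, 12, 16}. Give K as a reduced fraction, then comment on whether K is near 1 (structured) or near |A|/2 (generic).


|A| = 5.
Compute A + A by enumerating all 25 pairs.
A + A = {0, 4, 8, 12, 16, 20, 24, 28, 32}, so |A + A| = 9.
K = |A + A| / |A| = 9/5 (already in lowest terms) ≈ 1.8000.
Reference: AP of size 5 gives K = 9/5 ≈ 1.8000; a fully generic set of size 5 gives K ≈ 3.0000.

|A| = 5, |A + A| = 9, K = 9/5.


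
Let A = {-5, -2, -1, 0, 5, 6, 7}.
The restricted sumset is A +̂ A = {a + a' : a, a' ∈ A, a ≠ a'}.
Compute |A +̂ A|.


Restricted sumset: A +̂ A = {a + a' : a ∈ A, a' ∈ A, a ≠ a'}.
Equivalently, take A + A and drop any sum 2a that is achievable ONLY as a + a for a ∈ A (i.e. sums representable only with equal summands).
Enumerate pairs (a, a') with a < a' (symmetric, so each unordered pair gives one sum; this covers all a ≠ a'):
  -5 + -2 = -7
  -5 + -1 = -6
  -5 + 0 = -5
  -5 + 5 = 0
  -5 + 6 = 1
  -5 + 7 = 2
  -2 + -1 = -3
  -2 + 0 = -2
  -2 + 5 = 3
  -2 + 6 = 4
  -2 + 7 = 5
  -1 + 0 = -1
  -1 + 5 = 4
  -1 + 6 = 5
  -1 + 7 = 6
  0 + 5 = 5
  0 + 6 = 6
  0 + 7 = 7
  5 + 6 = 11
  5 + 7 = 12
  6 + 7 = 13
Collected distinct sums: {-7, -6, -5, -3, -2, -1, 0, 1, 2, 3, 4, 5, 6, 7, 11, 12, 13}
|A +̂ A| = 17
(Reference bound: |A +̂ A| ≥ 2|A| - 3 for |A| ≥ 2, with |A| = 7 giving ≥ 11.)

|A +̂ A| = 17


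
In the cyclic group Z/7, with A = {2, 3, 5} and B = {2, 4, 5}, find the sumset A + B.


Work in Z/7Z: reduce every sum a + b modulo 7.
Enumerate all 9 pairs:
a = 2: 2+2=4, 2+4=6, 2+5=0
a = 3: 3+2=5, 3+4=0, 3+5=1
a = 5: 5+2=0, 5+4=2, 5+5=3
Distinct residues collected: {0, 1, 2, 3, 4, 5, 6}
|A + B| = 7 (out of 7 total residues).

A + B = {0, 1, 2, 3, 4, 5, 6}


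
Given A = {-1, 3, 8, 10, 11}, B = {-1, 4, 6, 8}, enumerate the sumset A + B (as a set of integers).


A + B = {a + b : a ∈ A, b ∈ B}.
Enumerate all |A|·|B| = 5·4 = 20 pairs (a, b) and collect distinct sums.
a = -1: -1+-1=-2, -1+4=3, -1+6=5, -1+8=7
a = 3: 3+-1=2, 3+4=7, 3+6=9, 3+8=11
a = 8: 8+-1=7, 8+4=12, 8+6=14, 8+8=16
a = 10: 10+-1=9, 10+4=14, 10+6=16, 10+8=18
a = 11: 11+-1=10, 11+4=15, 11+6=17, 11+8=19
Collecting distinct sums: A + B = {-2, 2, 3, 5, 7, 9, 10, 11, 12, 14, 15, 16, 17, 18, 19}
|A + B| = 15

A + B = {-2, 2, 3, 5, 7, 9, 10, 11, 12, 14, 15, 16, 17, 18, 19}


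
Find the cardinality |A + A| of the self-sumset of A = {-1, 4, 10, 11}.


A + A = {a + a' : a, a' ∈ A}; |A| = 4.
General bounds: 2|A| - 1 ≤ |A + A| ≤ |A|(|A|+1)/2, i.e. 7 ≤ |A + A| ≤ 10.
Lower bound 2|A|-1 is attained iff A is an arithmetic progression.
Enumerate sums a + a' for a ≤ a' (symmetric, so this suffices):
a = -1: -1+-1=-2, -1+4=3, -1+10=9, -1+11=10
a = 4: 4+4=8, 4+10=14, 4+11=15
a = 10: 10+10=20, 10+11=21
a = 11: 11+11=22
Distinct sums: {-2, 3, 8, 9, 10, 14, 15, 20, 21, 22}
|A + A| = 10

|A + A| = 10


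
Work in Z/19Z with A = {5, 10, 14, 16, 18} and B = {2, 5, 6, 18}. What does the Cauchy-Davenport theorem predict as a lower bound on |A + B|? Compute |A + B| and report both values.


Cauchy-Davenport: |A + B| ≥ min(p, |A| + |B| - 1) for A, B nonempty in Z/pZ.
|A| = 5, |B| = 4, p = 19.
CD lower bound = min(19, 5 + 4 - 1) = min(19, 8) = 8.
Compute A + B mod 19 directly:
a = 5: 5+2=7, 5+5=10, 5+6=11, 5+18=4
a = 10: 10+2=12, 10+5=15, 10+6=16, 10+18=9
a = 14: 14+2=16, 14+5=0, 14+6=1, 14+18=13
a = 16: 16+2=18, 16+5=2, 16+6=3, 16+18=15
a = 18: 18+2=1, 18+5=4, 18+6=5, 18+18=17
A + B = {0, 1, 2, 3, 4, 5, 7, 9, 10, 11, 12, 13, 15, 16, 17, 18}, so |A + B| = 16.
Verify: 16 ≥ 8? Yes ✓.

CD lower bound = 8, actual |A + B| = 16.


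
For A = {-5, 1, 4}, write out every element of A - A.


A - A = {a - a' : a, a' ∈ A}.
Compute a - a' for each ordered pair (a, a'):
a = -5: -5--5=0, -5-1=-6, -5-4=-9
a = 1: 1--5=6, 1-1=0, 1-4=-3
a = 4: 4--5=9, 4-1=3, 4-4=0
Collecting distinct values (and noting 0 appears from a-a):
A - A = {-9, -6, -3, 0, 3, 6, 9}
|A - A| = 7

A - A = {-9, -6, -3, 0, 3, 6, 9}


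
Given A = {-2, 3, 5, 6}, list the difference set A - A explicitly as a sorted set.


A - A = {a - a' : a, a' ∈ A}.
Compute a - a' for each ordered pair (a, a'):
a = -2: -2--2=0, -2-3=-5, -2-5=-7, -2-6=-8
a = 3: 3--2=5, 3-3=0, 3-5=-2, 3-6=-3
a = 5: 5--2=7, 5-3=2, 5-5=0, 5-6=-1
a = 6: 6--2=8, 6-3=3, 6-5=1, 6-6=0
Collecting distinct values (and noting 0 appears from a-a):
A - A = {-8, -7, -5, -3, -2, -1, 0, 1, 2, 3, 5, 7, 8}
|A - A| = 13

A - A = {-8, -7, -5, -3, -2, -1, 0, 1, 2, 3, 5, 7, 8}


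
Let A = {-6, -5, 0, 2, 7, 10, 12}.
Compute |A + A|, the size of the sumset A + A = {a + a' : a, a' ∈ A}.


A + A = {a + a' : a, a' ∈ A}; |A| = 7.
General bounds: 2|A| - 1 ≤ |A + A| ≤ |A|(|A|+1)/2, i.e. 13 ≤ |A + A| ≤ 28.
Lower bound 2|A|-1 is attained iff A is an arithmetic progression.
Enumerate sums a + a' for a ≤ a' (symmetric, so this suffices):
a = -6: -6+-6=-12, -6+-5=-11, -6+0=-6, -6+2=-4, -6+7=1, -6+10=4, -6+12=6
a = -5: -5+-5=-10, -5+0=-5, -5+2=-3, -5+7=2, -5+10=5, -5+12=7
a = 0: 0+0=0, 0+2=2, 0+7=7, 0+10=10, 0+12=12
a = 2: 2+2=4, 2+7=9, 2+10=12, 2+12=14
a = 7: 7+7=14, 7+10=17, 7+12=19
a = 10: 10+10=20, 10+12=22
a = 12: 12+12=24
Distinct sums: {-12, -11, -10, -6, -5, -4, -3, 0, 1, 2, 4, 5, 6, 7, 9, 10, 12, 14, 17, 19, 20, 22, 24}
|A + A| = 23

|A + A| = 23


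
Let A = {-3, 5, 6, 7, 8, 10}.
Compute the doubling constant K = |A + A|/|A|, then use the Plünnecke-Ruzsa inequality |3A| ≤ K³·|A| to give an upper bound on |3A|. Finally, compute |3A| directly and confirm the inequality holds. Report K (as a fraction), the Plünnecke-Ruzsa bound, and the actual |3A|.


|A| = 6.
Step 1: Compute A + A by enumerating all 36 pairs.
A + A = {-6, 2, 3, 4, 5, 7, 10, 11, 12, 13, 14, 15, 16, 17, 18, 20}, so |A + A| = 16.
Step 2: Doubling constant K = |A + A|/|A| = 16/6 = 16/6 ≈ 2.6667.
Step 3: Plünnecke-Ruzsa gives |3A| ≤ K³·|A| = (2.6667)³ · 6 ≈ 113.7778.
Step 4: Compute 3A = A + A + A directly by enumerating all triples (a,b,c) ∈ A³; |3A| = 29.
Step 5: Check 29 ≤ 113.7778? Yes ✓.

K = 16/6, Plünnecke-Ruzsa bound K³|A| ≈ 113.7778, |3A| = 29, inequality holds.


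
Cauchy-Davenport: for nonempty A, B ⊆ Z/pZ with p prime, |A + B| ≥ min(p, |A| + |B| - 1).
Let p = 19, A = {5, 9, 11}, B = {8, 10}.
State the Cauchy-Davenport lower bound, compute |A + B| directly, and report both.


Cauchy-Davenport: |A + B| ≥ min(p, |A| + |B| - 1) for A, B nonempty in Z/pZ.
|A| = 3, |B| = 2, p = 19.
CD lower bound = min(19, 3 + 2 - 1) = min(19, 4) = 4.
Compute A + B mod 19 directly:
a = 5: 5+8=13, 5+10=15
a = 9: 9+8=17, 9+10=0
a = 11: 11+8=0, 11+10=2
A + B = {0, 2, 13, 15, 17}, so |A + B| = 5.
Verify: 5 ≥ 4? Yes ✓.

CD lower bound = 4, actual |A + B| = 5.


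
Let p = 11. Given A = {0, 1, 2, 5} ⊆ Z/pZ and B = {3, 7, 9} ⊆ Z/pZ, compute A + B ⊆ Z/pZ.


Work in Z/11Z: reduce every sum a + b modulo 11.
Enumerate all 12 pairs:
a = 0: 0+3=3, 0+7=7, 0+9=9
a = 1: 1+3=4, 1+7=8, 1+9=10
a = 2: 2+3=5, 2+7=9, 2+9=0
a = 5: 5+3=8, 5+7=1, 5+9=3
Distinct residues collected: {0, 1, 3, 4, 5, 7, 8, 9, 10}
|A + B| = 9 (out of 11 total residues).

A + B = {0, 1, 3, 4, 5, 7, 8, 9, 10}


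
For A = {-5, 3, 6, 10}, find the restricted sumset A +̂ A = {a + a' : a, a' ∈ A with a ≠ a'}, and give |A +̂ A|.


Restricted sumset: A +̂ A = {a + a' : a ∈ A, a' ∈ A, a ≠ a'}.
Equivalently, take A + A and drop any sum 2a that is achievable ONLY as a + a for a ∈ A (i.e. sums representable only with equal summands).
Enumerate pairs (a, a') with a < a' (symmetric, so each unordered pair gives one sum; this covers all a ≠ a'):
  -5 + 3 = -2
  -5 + 6 = 1
  -5 + 10 = 5
  3 + 6 = 9
  3 + 10 = 13
  6 + 10 = 16
Collected distinct sums: {-2, 1, 5, 9, 13, 16}
|A +̂ A| = 6
(Reference bound: |A +̂ A| ≥ 2|A| - 3 for |A| ≥ 2, with |A| = 4 giving ≥ 5.)

|A +̂ A| = 6


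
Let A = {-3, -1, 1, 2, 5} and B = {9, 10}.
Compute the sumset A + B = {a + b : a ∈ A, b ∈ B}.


A + B = {a + b : a ∈ A, b ∈ B}.
Enumerate all |A|·|B| = 5·2 = 10 pairs (a, b) and collect distinct sums.
a = -3: -3+9=6, -3+10=7
a = -1: -1+9=8, -1+10=9
a = 1: 1+9=10, 1+10=11
a = 2: 2+9=11, 2+10=12
a = 5: 5+9=14, 5+10=15
Collecting distinct sums: A + B = {6, 7, 8, 9, 10, 11, 12, 14, 15}
|A + B| = 9

A + B = {6, 7, 8, 9, 10, 11, 12, 14, 15}


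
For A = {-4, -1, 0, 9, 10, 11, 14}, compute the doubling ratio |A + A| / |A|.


|A| = 7.
Compute A + A by enumerating all 49 pairs.
A + A = {-8, -5, -4, -2, -1, 0, 5, 6, 7, 8, 9, 10, 11, 13, 14, 18, 19, 20, 21, 22, 23, 24, 25, 28}, so |A + A| = 24.
K = |A + A| / |A| = 24/7 (already in lowest terms) ≈ 3.4286.
Reference: AP of size 7 gives K = 13/7 ≈ 1.8571; a fully generic set of size 7 gives K ≈ 4.0000.

|A| = 7, |A + A| = 24, K = 24/7.


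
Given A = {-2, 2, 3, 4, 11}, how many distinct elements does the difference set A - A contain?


A - A = {a - a' : a, a' ∈ A}; |A| = 5.
Bounds: 2|A|-1 ≤ |A - A| ≤ |A|² - |A| + 1, i.e. 9 ≤ |A - A| ≤ 21.
Note: 0 ∈ A - A always (from a - a). The set is symmetric: if d ∈ A - A then -d ∈ A - A.
Enumerate nonzero differences d = a - a' with a > a' (then include -d):
Positive differences: {1, 2, 4, 5, 6, 7, 8, 9, 13}
Full difference set: {0} ∪ (positive diffs) ∪ (negative diffs).
|A - A| = 1 + 2·9 = 19 (matches direct enumeration: 19).

|A - A| = 19


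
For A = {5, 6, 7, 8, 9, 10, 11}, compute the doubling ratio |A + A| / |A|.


|A| = 7.
Compute A + A by enumerating all 49 pairs.
A + A = {10, 11, 12, 13, 14, 15, 16, 17, 18, 19, 20, 21, 22}, so |A + A| = 13.
K = |A + A| / |A| = 13/7 (already in lowest terms) ≈ 1.8571.
Reference: AP of size 7 gives K = 13/7 ≈ 1.8571; a fully generic set of size 7 gives K ≈ 4.0000.

|A| = 7, |A + A| = 13, K = 13/7.


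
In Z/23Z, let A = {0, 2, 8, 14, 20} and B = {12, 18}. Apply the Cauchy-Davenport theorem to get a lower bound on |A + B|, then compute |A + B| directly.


Cauchy-Davenport: |A + B| ≥ min(p, |A| + |B| - 1) for A, B nonempty in Z/pZ.
|A| = 5, |B| = 2, p = 23.
CD lower bound = min(23, 5 + 2 - 1) = min(23, 6) = 6.
Compute A + B mod 23 directly:
a = 0: 0+12=12, 0+18=18
a = 2: 2+12=14, 2+18=20
a = 8: 8+12=20, 8+18=3
a = 14: 14+12=3, 14+18=9
a = 20: 20+12=9, 20+18=15
A + B = {3, 9, 12, 14, 15, 18, 20}, so |A + B| = 7.
Verify: 7 ≥ 6? Yes ✓.

CD lower bound = 6, actual |A + B| = 7.


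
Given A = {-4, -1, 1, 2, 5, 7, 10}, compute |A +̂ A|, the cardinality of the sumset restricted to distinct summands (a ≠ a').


Restricted sumset: A +̂ A = {a + a' : a ∈ A, a' ∈ A, a ≠ a'}.
Equivalently, take A + A and drop any sum 2a that is achievable ONLY as a + a for a ∈ A (i.e. sums representable only with equal summands).
Enumerate pairs (a, a') with a < a' (symmetric, so each unordered pair gives one sum; this covers all a ≠ a'):
  -4 + -1 = -5
  -4 + 1 = -3
  -4 + 2 = -2
  -4 + 5 = 1
  -4 + 7 = 3
  -4 + 10 = 6
  -1 + 1 = 0
  -1 + 2 = 1
  -1 + 5 = 4
  -1 + 7 = 6
  -1 + 10 = 9
  1 + 2 = 3
  1 + 5 = 6
  1 + 7 = 8
  1 + 10 = 11
  2 + 5 = 7
  2 + 7 = 9
  2 + 10 = 12
  5 + 7 = 12
  5 + 10 = 15
  7 + 10 = 17
Collected distinct sums: {-5, -3, -2, 0, 1, 3, 4, 6, 7, 8, 9, 11, 12, 15, 17}
|A +̂ A| = 15
(Reference bound: |A +̂ A| ≥ 2|A| - 3 for |A| ≥ 2, with |A| = 7 giving ≥ 11.)

|A +̂ A| = 15


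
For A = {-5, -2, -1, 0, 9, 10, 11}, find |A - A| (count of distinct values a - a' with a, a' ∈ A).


A - A = {a - a' : a, a' ∈ A}; |A| = 7.
Bounds: 2|A|-1 ≤ |A - A| ≤ |A|² - |A| + 1, i.e. 13 ≤ |A - A| ≤ 43.
Note: 0 ∈ A - A always (from a - a). The set is symmetric: if d ∈ A - A then -d ∈ A - A.
Enumerate nonzero differences d = a - a' with a > a' (then include -d):
Positive differences: {1, 2, 3, 4, 5, 9, 10, 11, 12, 13, 14, 15, 16}
Full difference set: {0} ∪ (positive diffs) ∪ (negative diffs).
|A - A| = 1 + 2·13 = 27 (matches direct enumeration: 27).

|A - A| = 27


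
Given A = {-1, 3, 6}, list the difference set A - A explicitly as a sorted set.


A - A = {a - a' : a, a' ∈ A}.
Compute a - a' for each ordered pair (a, a'):
a = -1: -1--1=0, -1-3=-4, -1-6=-7
a = 3: 3--1=4, 3-3=0, 3-6=-3
a = 6: 6--1=7, 6-3=3, 6-6=0
Collecting distinct values (and noting 0 appears from a-a):
A - A = {-7, -4, -3, 0, 3, 4, 7}
|A - A| = 7

A - A = {-7, -4, -3, 0, 3, 4, 7}


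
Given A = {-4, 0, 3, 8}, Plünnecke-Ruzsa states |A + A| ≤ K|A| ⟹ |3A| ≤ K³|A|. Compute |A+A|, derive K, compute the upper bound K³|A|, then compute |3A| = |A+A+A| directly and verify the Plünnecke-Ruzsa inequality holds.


|A| = 4.
Step 1: Compute A + A by enumerating all 16 pairs.
A + A = {-8, -4, -1, 0, 3, 4, 6, 8, 11, 16}, so |A + A| = 10.
Step 2: Doubling constant K = |A + A|/|A| = 10/4 = 10/4 ≈ 2.5000.
Step 3: Plünnecke-Ruzsa gives |3A| ≤ K³·|A| = (2.5000)³ · 4 ≈ 62.5000.
Step 4: Compute 3A = A + A + A directly by enumerating all triples (a,b,c) ∈ A³; |3A| = 19.
Step 5: Check 19 ≤ 62.5000? Yes ✓.

K = 10/4, Plünnecke-Ruzsa bound K³|A| ≈ 62.5000, |3A| = 19, inequality holds.


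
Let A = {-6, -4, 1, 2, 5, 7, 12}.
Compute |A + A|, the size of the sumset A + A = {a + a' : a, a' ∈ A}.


A + A = {a + a' : a, a' ∈ A}; |A| = 7.
General bounds: 2|A| - 1 ≤ |A + A| ≤ |A|(|A|+1)/2, i.e. 13 ≤ |A + A| ≤ 28.
Lower bound 2|A|-1 is attained iff A is an arithmetic progression.
Enumerate sums a + a' for a ≤ a' (symmetric, so this suffices):
a = -6: -6+-6=-12, -6+-4=-10, -6+1=-5, -6+2=-4, -6+5=-1, -6+7=1, -6+12=6
a = -4: -4+-4=-8, -4+1=-3, -4+2=-2, -4+5=1, -4+7=3, -4+12=8
a = 1: 1+1=2, 1+2=3, 1+5=6, 1+7=8, 1+12=13
a = 2: 2+2=4, 2+5=7, 2+7=9, 2+12=14
a = 5: 5+5=10, 5+7=12, 5+12=17
a = 7: 7+7=14, 7+12=19
a = 12: 12+12=24
Distinct sums: {-12, -10, -8, -5, -4, -3, -2, -1, 1, 2, 3, 4, 6, 7, 8, 9, 10, 12, 13, 14, 17, 19, 24}
|A + A| = 23

|A + A| = 23


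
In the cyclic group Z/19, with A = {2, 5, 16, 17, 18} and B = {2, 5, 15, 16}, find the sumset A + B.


Work in Z/19Z: reduce every sum a + b modulo 19.
Enumerate all 20 pairs:
a = 2: 2+2=4, 2+5=7, 2+15=17, 2+16=18
a = 5: 5+2=7, 5+5=10, 5+15=1, 5+16=2
a = 16: 16+2=18, 16+5=2, 16+15=12, 16+16=13
a = 17: 17+2=0, 17+5=3, 17+15=13, 17+16=14
a = 18: 18+2=1, 18+5=4, 18+15=14, 18+16=15
Distinct residues collected: {0, 1, 2, 3, 4, 7, 10, 12, 13, 14, 15, 17, 18}
|A + B| = 13 (out of 19 total residues).

A + B = {0, 1, 2, 3, 4, 7, 10, 12, 13, 14, 15, 17, 18}


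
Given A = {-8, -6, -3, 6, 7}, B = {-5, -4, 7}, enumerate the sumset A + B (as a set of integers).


A + B = {a + b : a ∈ A, b ∈ B}.
Enumerate all |A|·|B| = 5·3 = 15 pairs (a, b) and collect distinct sums.
a = -8: -8+-5=-13, -8+-4=-12, -8+7=-1
a = -6: -6+-5=-11, -6+-4=-10, -6+7=1
a = -3: -3+-5=-8, -3+-4=-7, -3+7=4
a = 6: 6+-5=1, 6+-4=2, 6+7=13
a = 7: 7+-5=2, 7+-4=3, 7+7=14
Collecting distinct sums: A + B = {-13, -12, -11, -10, -8, -7, -1, 1, 2, 3, 4, 13, 14}
|A + B| = 13

A + B = {-13, -12, -11, -10, -8, -7, -1, 1, 2, 3, 4, 13, 14}


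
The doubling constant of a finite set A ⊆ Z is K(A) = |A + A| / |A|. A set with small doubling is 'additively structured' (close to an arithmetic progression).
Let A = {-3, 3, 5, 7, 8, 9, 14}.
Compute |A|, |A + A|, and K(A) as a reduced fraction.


|A| = 7.
Compute A + A by enumerating all 49 pairs.
A + A = {-6, 0, 2, 4, 5, 6, 8, 10, 11, 12, 13, 14, 15, 16, 17, 18, 19, 21, 22, 23, 28}, so |A + A| = 21.
K = |A + A| / |A| = 21/7 = 3/1 ≈ 3.0000.
Reference: AP of size 7 gives K = 13/7 ≈ 1.8571; a fully generic set of size 7 gives K ≈ 4.0000.

|A| = 7, |A + A| = 21, K = 21/7 = 3/1.


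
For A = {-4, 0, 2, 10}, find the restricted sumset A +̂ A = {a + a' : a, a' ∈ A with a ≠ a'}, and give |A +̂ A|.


Restricted sumset: A +̂ A = {a + a' : a ∈ A, a' ∈ A, a ≠ a'}.
Equivalently, take A + A and drop any sum 2a that is achievable ONLY as a + a for a ∈ A (i.e. sums representable only with equal summands).
Enumerate pairs (a, a') with a < a' (symmetric, so each unordered pair gives one sum; this covers all a ≠ a'):
  -4 + 0 = -4
  -4 + 2 = -2
  -4 + 10 = 6
  0 + 2 = 2
  0 + 10 = 10
  2 + 10 = 12
Collected distinct sums: {-4, -2, 2, 6, 10, 12}
|A +̂ A| = 6
(Reference bound: |A +̂ A| ≥ 2|A| - 3 for |A| ≥ 2, with |A| = 4 giving ≥ 5.)

|A +̂ A| = 6


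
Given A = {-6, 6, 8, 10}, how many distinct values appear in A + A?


A + A = {a + a' : a, a' ∈ A}; |A| = 4.
General bounds: 2|A| - 1 ≤ |A + A| ≤ |A|(|A|+1)/2, i.e. 7 ≤ |A + A| ≤ 10.
Lower bound 2|A|-1 is attained iff A is an arithmetic progression.
Enumerate sums a + a' for a ≤ a' (symmetric, so this suffices):
a = -6: -6+-6=-12, -6+6=0, -6+8=2, -6+10=4
a = 6: 6+6=12, 6+8=14, 6+10=16
a = 8: 8+8=16, 8+10=18
a = 10: 10+10=20
Distinct sums: {-12, 0, 2, 4, 12, 14, 16, 18, 20}
|A + A| = 9

|A + A| = 9


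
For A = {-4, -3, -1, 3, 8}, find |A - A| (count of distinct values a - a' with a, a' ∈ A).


A - A = {a - a' : a, a' ∈ A}; |A| = 5.
Bounds: 2|A|-1 ≤ |A - A| ≤ |A|² - |A| + 1, i.e. 9 ≤ |A - A| ≤ 21.
Note: 0 ∈ A - A always (from a - a). The set is symmetric: if d ∈ A - A then -d ∈ A - A.
Enumerate nonzero differences d = a - a' with a > a' (then include -d):
Positive differences: {1, 2, 3, 4, 5, 6, 7, 9, 11, 12}
Full difference set: {0} ∪ (positive diffs) ∪ (negative diffs).
|A - A| = 1 + 2·10 = 21 (matches direct enumeration: 21).

|A - A| = 21


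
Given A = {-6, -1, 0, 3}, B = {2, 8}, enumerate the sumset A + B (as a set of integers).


A + B = {a + b : a ∈ A, b ∈ B}.
Enumerate all |A|·|B| = 4·2 = 8 pairs (a, b) and collect distinct sums.
a = -6: -6+2=-4, -6+8=2
a = -1: -1+2=1, -1+8=7
a = 0: 0+2=2, 0+8=8
a = 3: 3+2=5, 3+8=11
Collecting distinct sums: A + B = {-4, 1, 2, 5, 7, 8, 11}
|A + B| = 7

A + B = {-4, 1, 2, 5, 7, 8, 11}


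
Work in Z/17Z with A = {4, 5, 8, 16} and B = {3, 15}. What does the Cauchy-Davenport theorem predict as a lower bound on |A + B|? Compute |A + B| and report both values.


Cauchy-Davenport: |A + B| ≥ min(p, |A| + |B| - 1) for A, B nonempty in Z/pZ.
|A| = 4, |B| = 2, p = 17.
CD lower bound = min(17, 4 + 2 - 1) = min(17, 5) = 5.
Compute A + B mod 17 directly:
a = 4: 4+3=7, 4+15=2
a = 5: 5+3=8, 5+15=3
a = 8: 8+3=11, 8+15=6
a = 16: 16+3=2, 16+15=14
A + B = {2, 3, 6, 7, 8, 11, 14}, so |A + B| = 7.
Verify: 7 ≥ 5? Yes ✓.

CD lower bound = 5, actual |A + B| = 7.


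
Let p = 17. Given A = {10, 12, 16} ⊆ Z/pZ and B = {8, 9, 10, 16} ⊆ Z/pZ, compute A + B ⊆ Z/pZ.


Work in Z/17Z: reduce every sum a + b modulo 17.
Enumerate all 12 pairs:
a = 10: 10+8=1, 10+9=2, 10+10=3, 10+16=9
a = 12: 12+8=3, 12+9=4, 12+10=5, 12+16=11
a = 16: 16+8=7, 16+9=8, 16+10=9, 16+16=15
Distinct residues collected: {1, 2, 3, 4, 5, 7, 8, 9, 11, 15}
|A + B| = 10 (out of 17 total residues).

A + B = {1, 2, 3, 4, 5, 7, 8, 9, 11, 15}


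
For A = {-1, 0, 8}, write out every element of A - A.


A - A = {a - a' : a, a' ∈ A}.
Compute a - a' for each ordered pair (a, a'):
a = -1: -1--1=0, -1-0=-1, -1-8=-9
a = 0: 0--1=1, 0-0=0, 0-8=-8
a = 8: 8--1=9, 8-0=8, 8-8=0
Collecting distinct values (and noting 0 appears from a-a):
A - A = {-9, -8, -1, 0, 1, 8, 9}
|A - A| = 7

A - A = {-9, -8, -1, 0, 1, 8, 9}


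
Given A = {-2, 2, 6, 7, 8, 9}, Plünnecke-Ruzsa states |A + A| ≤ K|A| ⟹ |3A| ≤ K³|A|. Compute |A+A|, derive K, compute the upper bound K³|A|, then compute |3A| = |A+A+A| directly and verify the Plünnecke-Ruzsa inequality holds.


|A| = 6.
Step 1: Compute A + A by enumerating all 36 pairs.
A + A = {-4, 0, 4, 5, 6, 7, 8, 9, 10, 11, 12, 13, 14, 15, 16, 17, 18}, so |A + A| = 17.
Step 2: Doubling constant K = |A + A|/|A| = 17/6 = 17/6 ≈ 2.8333.
Step 3: Plünnecke-Ruzsa gives |3A| ≤ K³·|A| = (2.8333)³ · 6 ≈ 136.4722.
Step 4: Compute 3A = A + A + A directly by enumerating all triples (a,b,c) ∈ A³; |3A| = 28.
Step 5: Check 28 ≤ 136.4722? Yes ✓.

K = 17/6, Plünnecke-Ruzsa bound K³|A| ≈ 136.4722, |3A| = 28, inequality holds.


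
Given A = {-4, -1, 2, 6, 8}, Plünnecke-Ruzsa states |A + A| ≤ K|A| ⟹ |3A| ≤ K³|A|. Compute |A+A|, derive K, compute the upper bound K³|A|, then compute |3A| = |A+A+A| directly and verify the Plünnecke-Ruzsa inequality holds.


|A| = 5.
Step 1: Compute A + A by enumerating all 25 pairs.
A + A = {-8, -5, -2, 1, 2, 4, 5, 7, 8, 10, 12, 14, 16}, so |A + A| = 13.
Step 2: Doubling constant K = |A + A|/|A| = 13/5 = 13/5 ≈ 2.6000.
Step 3: Plünnecke-Ruzsa gives |3A| ≤ K³·|A| = (2.6000)³ · 5 ≈ 87.8800.
Step 4: Compute 3A = A + A + A directly by enumerating all triples (a,b,c) ∈ A³; |3A| = 24.
Step 5: Check 24 ≤ 87.8800? Yes ✓.

K = 13/5, Plünnecke-Ruzsa bound K³|A| ≈ 87.8800, |3A| = 24, inequality holds.


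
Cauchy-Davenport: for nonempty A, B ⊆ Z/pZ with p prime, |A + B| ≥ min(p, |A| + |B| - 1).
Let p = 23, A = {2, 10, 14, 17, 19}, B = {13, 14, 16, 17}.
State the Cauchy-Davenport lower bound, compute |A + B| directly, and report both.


Cauchy-Davenport: |A + B| ≥ min(p, |A| + |B| - 1) for A, B nonempty in Z/pZ.
|A| = 5, |B| = 4, p = 23.
CD lower bound = min(23, 5 + 4 - 1) = min(23, 8) = 8.
Compute A + B mod 23 directly:
a = 2: 2+13=15, 2+14=16, 2+16=18, 2+17=19
a = 10: 10+13=0, 10+14=1, 10+16=3, 10+17=4
a = 14: 14+13=4, 14+14=5, 14+16=7, 14+17=8
a = 17: 17+13=7, 17+14=8, 17+16=10, 17+17=11
a = 19: 19+13=9, 19+14=10, 19+16=12, 19+17=13
A + B = {0, 1, 3, 4, 5, 7, 8, 9, 10, 11, 12, 13, 15, 16, 18, 19}, so |A + B| = 16.
Verify: 16 ≥ 8? Yes ✓.

CD lower bound = 8, actual |A + B| = 16.


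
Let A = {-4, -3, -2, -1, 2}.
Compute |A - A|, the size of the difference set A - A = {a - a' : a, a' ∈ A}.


A - A = {a - a' : a, a' ∈ A}; |A| = 5.
Bounds: 2|A|-1 ≤ |A - A| ≤ |A|² - |A| + 1, i.e. 9 ≤ |A - A| ≤ 21.
Note: 0 ∈ A - A always (from a - a). The set is symmetric: if d ∈ A - A then -d ∈ A - A.
Enumerate nonzero differences d = a - a' with a > a' (then include -d):
Positive differences: {1, 2, 3, 4, 5, 6}
Full difference set: {0} ∪ (positive diffs) ∪ (negative diffs).
|A - A| = 1 + 2·6 = 13 (matches direct enumeration: 13).

|A - A| = 13
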